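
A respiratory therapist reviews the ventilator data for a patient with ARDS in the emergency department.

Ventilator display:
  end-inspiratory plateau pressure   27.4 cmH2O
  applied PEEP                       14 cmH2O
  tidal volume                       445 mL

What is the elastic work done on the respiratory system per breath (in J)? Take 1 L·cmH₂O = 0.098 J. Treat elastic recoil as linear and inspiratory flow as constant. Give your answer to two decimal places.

Elastic work ≈ ½ × (Pplat − PEEP) × Vt = 0.5 × (27.4 − 14) × 0.445 L = 0.5 × 13.4 × 0.445 = 2.982 L·cmH2O.
× 0.098 J/(L·cmH2O) → 0.2922 J.

0.29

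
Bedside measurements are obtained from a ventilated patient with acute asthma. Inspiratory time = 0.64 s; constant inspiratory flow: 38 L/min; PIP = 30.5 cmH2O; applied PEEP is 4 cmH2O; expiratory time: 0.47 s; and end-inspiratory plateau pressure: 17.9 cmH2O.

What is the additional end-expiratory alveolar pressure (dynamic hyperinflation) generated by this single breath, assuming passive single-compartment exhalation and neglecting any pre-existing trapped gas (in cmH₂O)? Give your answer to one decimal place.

6.2

Flow: 38 L/min ÷ 60 = 0.6333 L/s.
Vt = flow × Ti = 0.6333 L/s × 0.64 s × 1000 mL/L = 405.31 mL.
R = (PIP − Pplat)/V̇ = (30.5 − 17.9) / 0.6333 = 12.6/0.6333 = 19.896 cmH2O·s/L.
C = Vt/(Pplat − PEEP) = 405.31 / (17.9 − 4) = 405.31/13.9 = 29.159 mL/cmH2O.
τ = R × C = 19.896 × 0.02916 L/cmH2O = 0.5802 s.
Fraction remaining = e^(−Te/τ) = e^(−0.47/0.5802) = 0.4448; trapped volume = 405.31 × 0.4448 = 180.28 mL.
Additional alveolar pressure from trapping ≈ V_trapped / C = 180.28 / 29.159 = 6.183 cmH2O.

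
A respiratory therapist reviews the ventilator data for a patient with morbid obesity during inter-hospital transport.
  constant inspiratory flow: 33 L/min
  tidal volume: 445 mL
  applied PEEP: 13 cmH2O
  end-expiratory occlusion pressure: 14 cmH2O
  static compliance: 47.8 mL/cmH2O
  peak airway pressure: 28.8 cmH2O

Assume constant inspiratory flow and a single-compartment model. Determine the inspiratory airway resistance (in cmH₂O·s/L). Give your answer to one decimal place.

10.0

Flow: 33 L/min ÷ 60 = 0.55 L/s.
Total PEEP = 14 cmH2O (set 13 + intrinsic 1); this is the baseline alveolar pressure.
Equation of motion (constant flow): PIP = Vt/C + R·V̇ + PEEP.
R·V̇ = PIP − Vt/C − PEEP = 28.8 − 445/47.8 − 14 = 28.8 − 9.31 − 14 = 5.49 cmH2O.
R = 5.49 / 0.55 = 9.982 cmH2O·s/L.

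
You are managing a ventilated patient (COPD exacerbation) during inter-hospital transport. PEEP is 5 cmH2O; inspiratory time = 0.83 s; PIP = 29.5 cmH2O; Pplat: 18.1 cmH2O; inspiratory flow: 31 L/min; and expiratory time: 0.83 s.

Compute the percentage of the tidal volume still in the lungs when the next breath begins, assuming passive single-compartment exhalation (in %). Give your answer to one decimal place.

31.7

Flow: 31 L/min ÷ 60 = 0.5167 L/s.
Vt = flow × Ti = 0.5167 L/s × 0.83 s × 1000 mL/L = 428.86 mL.
R = (PIP − Pplat)/V̇ = (29.5 − 18.1) / 0.5167 = 11.4/0.5167 = 22.063 cmH2O·s/L.
C = Vt/(Pplat − PEEP) = 428.86 / (18.1 − 5) = 428.86/13.1 = 32.737 mL/cmH2O.
τ = R × C = 22.063 × 0.03274 L/cmH2O = 0.7223 s.
Fraction remaining at end-expiration = e^(−Te/τ) = e^(−0.83/0.7223) = 0.3169 → 31.69%.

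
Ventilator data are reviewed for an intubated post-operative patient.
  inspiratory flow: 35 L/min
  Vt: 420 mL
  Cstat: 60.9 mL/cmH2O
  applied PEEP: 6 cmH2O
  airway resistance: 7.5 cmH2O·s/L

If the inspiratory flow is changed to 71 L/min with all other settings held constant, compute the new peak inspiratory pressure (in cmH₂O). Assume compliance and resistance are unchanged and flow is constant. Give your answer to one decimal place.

Flow: 35 L/min ÷ 60 = 0.5833 L/s.
New flow: 71 L/min ÷ 60 = 1.1833 L/s.
PIP = Vt/C + R·V̇ + PEEP (constant-flow equation of motion).
Only the resistive term changes: ΔPIP = R × ΔV̇ = 7.5 × (1.1833 − 0.5833) = 7.5 × 0.6 = 4.5 cmH2O.
Original PIP = 420/60.9 + 7.5×0.5833 + 6 = 17.271 cmH2O; new PIP = 17.271 + (4.5) = 21.771 cmH2O.

21.8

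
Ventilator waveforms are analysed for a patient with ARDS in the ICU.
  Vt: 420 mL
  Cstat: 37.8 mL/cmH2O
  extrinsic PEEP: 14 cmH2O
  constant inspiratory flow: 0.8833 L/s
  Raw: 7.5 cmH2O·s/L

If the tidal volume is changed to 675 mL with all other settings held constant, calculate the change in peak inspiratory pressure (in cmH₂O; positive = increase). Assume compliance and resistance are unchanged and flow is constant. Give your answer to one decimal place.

6.7

PIP = Vt/C + R·V̇ + PEEP (constant-flow equation of motion).
Only the elastic term changes: ΔPIP = ΔVt / C = (675 − 420) / 37.8 = 6.746 cmH2O.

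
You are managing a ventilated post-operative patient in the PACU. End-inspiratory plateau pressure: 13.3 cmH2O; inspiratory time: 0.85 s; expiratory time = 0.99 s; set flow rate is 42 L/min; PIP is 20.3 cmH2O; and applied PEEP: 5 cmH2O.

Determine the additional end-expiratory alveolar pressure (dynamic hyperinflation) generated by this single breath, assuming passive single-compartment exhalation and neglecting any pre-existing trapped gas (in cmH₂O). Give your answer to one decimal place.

Flow: 42 L/min ÷ 60 = 0.7 L/s.
Vt = flow × Ti = 0.7 L/s × 0.85 s × 1000 mL/L = 595.0 mL.
R = (PIP − Pplat)/V̇ = (20.3 − 13.3) / 0.7 = 7.0/0.7 = 10.0 cmH2O·s/L.
C = Vt/(Pplat − PEEP) = 595.0 / (13.3 − 5) = 595.0/8.3 = 71.687 mL/cmH2O.
τ = R × C = 10.0 × 0.07169 L/cmH2O = 0.7169 s.
Fraction remaining = e^(−Te/τ) = e^(−0.99/0.7169) = 0.2513; trapped volume = 595.0 × 0.2513 = 149.52 mL.
Additional alveolar pressure from trapping ≈ V_trapped / C = 149.52 / 71.687 = 2.086 cmH2O.

2.1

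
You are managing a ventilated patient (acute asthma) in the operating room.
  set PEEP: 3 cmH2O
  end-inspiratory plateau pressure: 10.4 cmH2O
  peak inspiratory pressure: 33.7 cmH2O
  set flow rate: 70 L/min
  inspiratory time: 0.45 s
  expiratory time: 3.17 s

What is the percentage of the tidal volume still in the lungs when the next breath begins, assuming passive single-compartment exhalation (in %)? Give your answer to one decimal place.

Flow: 70 L/min ÷ 60 = 1.1667 L/s.
Vt = flow × Ti = 1.1667 L/s × 0.45 s × 1000 mL/L = 525.02 mL.
R = (PIP − Pplat)/V̇ = (33.7 − 10.4) / 1.1667 = 23.3/1.1667 = 19.971 cmH2O·s/L.
C = Vt/(Pplat − PEEP) = 525.02 / (10.4 − 3) = 525.02/7.4 = 70.949 mL/cmH2O.
τ = R × C = 19.971 × 0.07095 L/cmH2O = 1.417 s.
Fraction remaining at end-expiration = e^(−Te/τ) = e^(−3.17/1.417) = 0.1068 → 10.68%.

10.7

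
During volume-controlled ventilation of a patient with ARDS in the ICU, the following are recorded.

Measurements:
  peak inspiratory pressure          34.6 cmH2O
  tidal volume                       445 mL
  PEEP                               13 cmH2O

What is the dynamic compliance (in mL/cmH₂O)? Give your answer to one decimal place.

Dynamic compliance = Vt / (PIP − PEEP) = 445 / (34.6 − 13) = 445 / 21.6 = 20.602 mL/cmH2O.

20.6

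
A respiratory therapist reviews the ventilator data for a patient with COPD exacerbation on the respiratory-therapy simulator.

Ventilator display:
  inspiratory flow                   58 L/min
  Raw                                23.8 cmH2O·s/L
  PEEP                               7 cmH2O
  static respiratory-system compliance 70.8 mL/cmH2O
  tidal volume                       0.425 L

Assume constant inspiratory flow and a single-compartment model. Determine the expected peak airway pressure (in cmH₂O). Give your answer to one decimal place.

36.0

Flow: 58 L/min ÷ 60 = 0.9667 L/s.
Equation of motion (constant flow): PIP = Vt/C + R·V̇ + PEEP.
PIP = 425/70.8 + 23.8×0.9667 + 7 = 6.003 + 23.007 + 7 = 36.01 cmH2O.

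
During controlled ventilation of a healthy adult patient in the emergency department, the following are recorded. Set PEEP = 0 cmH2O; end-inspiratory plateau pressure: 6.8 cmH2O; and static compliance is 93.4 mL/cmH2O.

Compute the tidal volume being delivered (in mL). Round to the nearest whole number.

635

Vt = Cstat × (Pplat − PEEP) = 93.4 × (6.8 − 0) = 93.4 × 6.8 = 635.12 mL.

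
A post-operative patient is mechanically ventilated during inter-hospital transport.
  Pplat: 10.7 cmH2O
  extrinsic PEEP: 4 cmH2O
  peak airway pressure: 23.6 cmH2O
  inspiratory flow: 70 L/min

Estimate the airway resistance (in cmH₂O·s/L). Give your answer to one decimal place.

Flow: 70 L/min ÷ 60 = 1.1667 L/s.
Raw = (PIP − Pplat) / flow = (23.6 − 10.7) / 1.1667 = 12.9 / 1.1667 = 11.057 cmH2O·s/L.

11.1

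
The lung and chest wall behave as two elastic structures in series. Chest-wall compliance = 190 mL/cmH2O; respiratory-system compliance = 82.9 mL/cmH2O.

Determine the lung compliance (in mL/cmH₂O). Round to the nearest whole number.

147

1/CL = 1/Crs − 1/Ccw.
1/CL = 1/82.9 − 1/190 = 0.0068.
CL = 147.06 mL/cmH2O.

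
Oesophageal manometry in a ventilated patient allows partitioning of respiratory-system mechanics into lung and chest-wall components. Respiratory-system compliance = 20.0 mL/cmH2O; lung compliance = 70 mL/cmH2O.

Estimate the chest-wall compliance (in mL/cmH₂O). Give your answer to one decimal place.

28.0

1/Ccw = 1/Crs − 1/CL.
1/Ccw = 1/20.0 − 1/70 = 0.03571.
Ccw = 28.003 mL/cmH2O.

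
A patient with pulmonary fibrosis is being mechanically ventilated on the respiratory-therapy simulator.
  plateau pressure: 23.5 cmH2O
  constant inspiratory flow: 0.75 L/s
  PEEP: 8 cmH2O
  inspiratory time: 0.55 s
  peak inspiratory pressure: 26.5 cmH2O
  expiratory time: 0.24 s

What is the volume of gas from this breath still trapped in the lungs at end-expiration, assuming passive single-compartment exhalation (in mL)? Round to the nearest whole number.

43

Vt = flow × Ti = 0.75 L/s × 0.55 s × 1000 mL/L = 412.5 mL.
R = (PIP − Pplat)/V̇ = (26.5 − 23.5) / 0.75 = 3.0/0.75 = 4.0 cmH2O·s/L.
C = Vt/(Pplat − PEEP) = 412.5 / (23.5 − 8) = 412.5/15.5 = 26.613 mL/cmH2O.
τ = R × C = 4.0 × 0.02661 L/cmH2O = 0.1064 s.
Fraction remaining = e^(−Te/τ) = e^(−0.24/0.1064) = 0.1048.
Trapped volume = 412.5 × 0.1048 = 43.23 mL.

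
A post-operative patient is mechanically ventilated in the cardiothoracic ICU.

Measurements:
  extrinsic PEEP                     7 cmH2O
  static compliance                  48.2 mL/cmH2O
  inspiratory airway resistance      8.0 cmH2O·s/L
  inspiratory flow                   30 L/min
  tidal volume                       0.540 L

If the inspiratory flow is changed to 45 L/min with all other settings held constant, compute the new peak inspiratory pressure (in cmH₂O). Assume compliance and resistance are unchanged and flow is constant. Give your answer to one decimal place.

24.2

Flow: 30 L/min ÷ 60 = 0.5 L/s.
New flow: 45 L/min ÷ 60 = 0.75 L/s.
PIP = Vt/C + R·V̇ + PEEP (constant-flow equation of motion).
Only the resistive term changes: ΔPIP = R × ΔV̇ = 8.0 × (0.75 − 0.5) = 8.0 × 0.25 = 2.0 cmH2O.
Original PIP = 540/48.2 + 8.0×0.5 + 7 = 22.203 cmH2O; new PIP = 22.203 + (2.0) = 24.203 cmH2O.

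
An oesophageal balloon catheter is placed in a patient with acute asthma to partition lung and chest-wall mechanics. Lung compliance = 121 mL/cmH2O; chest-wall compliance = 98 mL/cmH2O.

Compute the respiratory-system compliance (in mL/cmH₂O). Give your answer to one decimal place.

Lung and chest wall are elastances in series: 1/Crs = 1/CL + 1/Ccw.
1/Crs = 1/121 + 1/98 = 0.01847.
Crs = 54.142 mL/cmH2O.

54.1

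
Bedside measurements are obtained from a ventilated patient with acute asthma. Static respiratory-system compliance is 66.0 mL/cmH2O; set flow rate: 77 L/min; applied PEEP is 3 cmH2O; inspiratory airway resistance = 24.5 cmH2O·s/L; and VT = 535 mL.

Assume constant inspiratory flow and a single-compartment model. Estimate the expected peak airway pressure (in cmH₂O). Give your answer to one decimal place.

Flow: 77 L/min ÷ 60 = 1.2833 L/s.
Equation of motion (constant flow): PIP = Vt/C + R·V̇ + PEEP.
PIP = 535/66.0 + 24.5×1.2833 + 3 = 8.106 + 31.441 + 3 = 42.547 cmH2O.

42.5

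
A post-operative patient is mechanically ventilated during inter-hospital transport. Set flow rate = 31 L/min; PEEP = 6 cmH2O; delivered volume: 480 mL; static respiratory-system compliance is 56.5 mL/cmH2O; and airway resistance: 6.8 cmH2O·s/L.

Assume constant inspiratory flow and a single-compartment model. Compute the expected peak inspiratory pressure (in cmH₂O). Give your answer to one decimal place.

Flow: 31 L/min ÷ 60 = 0.5167 L/s.
Equation of motion (constant flow): PIP = Vt/C + R·V̇ + PEEP.
PIP = 480/56.5 + 6.8×0.5167 + 6 = 8.496 + 3.514 + 6 = 18.01 cmH2O.

18.0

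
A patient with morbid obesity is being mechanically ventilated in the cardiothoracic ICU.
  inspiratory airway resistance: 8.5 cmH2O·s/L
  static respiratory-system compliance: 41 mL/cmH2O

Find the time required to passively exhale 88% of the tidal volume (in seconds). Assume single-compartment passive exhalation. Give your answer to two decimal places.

0.74

τ = R × C = 8.5 × 41 mL/cmH2O = 8.5 × 0.041 L/cmH2O = 0.3485 s.
Exhaled fraction f = 1 − e^(−t/τ) → t = −τ·ln(1 − f) = −0.3485·ln(0.12) = 0.7389 s.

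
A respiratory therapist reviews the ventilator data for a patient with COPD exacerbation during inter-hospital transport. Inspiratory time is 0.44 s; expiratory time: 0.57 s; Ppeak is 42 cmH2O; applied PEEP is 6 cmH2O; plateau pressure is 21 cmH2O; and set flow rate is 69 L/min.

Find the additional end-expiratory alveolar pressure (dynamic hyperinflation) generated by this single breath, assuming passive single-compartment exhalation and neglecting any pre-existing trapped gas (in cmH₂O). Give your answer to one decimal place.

Flow: 69 L/min ÷ 60 = 1.15 L/s.
Vt = flow × Ti = 1.15 L/s × 0.44 s × 1000 mL/L = 506.0 mL.
R = (PIP − Pplat)/V̇ = (42 − 21) / 1.15 = 21.0/1.15 = 18.261 cmH2O·s/L.
C = Vt/(Pplat − PEEP) = 506.0 / (21 − 6) = 506.0/15.0 = 33.733 mL/cmH2O.
τ = R × C = 18.261 × 0.03373 L/cmH2O = 0.6159 s.
Fraction remaining = e^(−Te/τ) = e^(−0.57/0.6159) = 0.3963; trapped volume = 506.0 × 0.3963 = 200.53 mL.
Additional alveolar pressure from trapping ≈ V_trapped / C = 200.53 / 33.733 = 5.945 cmH2O.

5.9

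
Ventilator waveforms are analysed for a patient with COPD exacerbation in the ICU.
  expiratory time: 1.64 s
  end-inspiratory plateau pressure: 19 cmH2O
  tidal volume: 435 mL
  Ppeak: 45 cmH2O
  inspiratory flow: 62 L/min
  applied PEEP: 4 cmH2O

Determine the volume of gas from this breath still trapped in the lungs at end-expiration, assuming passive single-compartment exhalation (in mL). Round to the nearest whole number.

46

Flow: 62 L/min ÷ 60 = 1.0333 L/s.
R = (PIP − Pplat)/V̇ = (45 − 19) / 1.0333 = 26.0/1.0333 = 25.162 cmH2O·s/L.
C = Vt/(Pplat − PEEP) = 435.0 / (19 − 4) = 435.0/15.0 = 29.0 mL/cmH2O.
τ = R × C = 25.162 × 0.029 L/cmH2O = 0.7297 s.
Fraction remaining = e^(−Te/τ) = e^(−1.64/0.7297) = 0.1057.
Trapped volume = 435.0 × 0.1057 = 45.98 mL.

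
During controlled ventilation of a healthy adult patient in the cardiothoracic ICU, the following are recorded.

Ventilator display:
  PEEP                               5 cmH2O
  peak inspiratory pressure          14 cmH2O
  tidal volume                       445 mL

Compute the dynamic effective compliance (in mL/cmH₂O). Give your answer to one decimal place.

49.4

Dynamic compliance = Vt / (PIP − PEEP) = 445 / (14 − 5) = 445 / 9.0 = 49.444 mL/cmH2O.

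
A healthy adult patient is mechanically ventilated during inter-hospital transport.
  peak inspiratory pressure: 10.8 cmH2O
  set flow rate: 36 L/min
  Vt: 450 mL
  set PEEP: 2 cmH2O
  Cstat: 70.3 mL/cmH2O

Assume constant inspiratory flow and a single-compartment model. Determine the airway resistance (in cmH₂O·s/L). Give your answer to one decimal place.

4.0

Flow: 36 L/min ÷ 60 = 0.6 L/s.
Equation of motion (constant flow): PIP = Vt/C + R·V̇ + PEEP.
R·V̇ = PIP − Vt/C − PEEP = 10.8 − 450/70.3 − 2 = 10.8 − 6.401 − 2 = 2.399 cmH2O.
R = 2.399 / 0.6 = 3.998 cmH2O·s/L.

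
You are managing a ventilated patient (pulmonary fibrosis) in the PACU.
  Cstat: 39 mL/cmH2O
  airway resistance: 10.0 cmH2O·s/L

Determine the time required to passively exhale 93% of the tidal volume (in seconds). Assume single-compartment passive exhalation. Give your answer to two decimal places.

1.04

τ = R × C = 10.0 × 39 mL/cmH2O = 10.0 × 0.039 L/cmH2O = 0.39 s.
Exhaled fraction f = 1 − e^(−t/τ) → t = −τ·ln(1 − f) = −0.39·ln(0.07) = 1.037 s.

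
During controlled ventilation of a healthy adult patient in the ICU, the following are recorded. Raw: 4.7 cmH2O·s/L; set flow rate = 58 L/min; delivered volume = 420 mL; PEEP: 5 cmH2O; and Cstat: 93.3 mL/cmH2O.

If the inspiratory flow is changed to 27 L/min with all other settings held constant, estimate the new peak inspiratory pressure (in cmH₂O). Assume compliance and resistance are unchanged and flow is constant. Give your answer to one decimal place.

Flow: 58 L/min ÷ 60 = 0.9667 L/s.
New flow: 27 L/min ÷ 60 = 0.45 L/s.
PIP = Vt/C + R·V̇ + PEEP (constant-flow equation of motion).
Only the resistive term changes: ΔPIP = R × ΔV̇ = 4.7 × (0.45 − 0.9667) = 4.7 × -0.5167 = -2.428 cmH2O.
Original PIP = 420/93.3 + 4.7×0.9667 + 5 = 14.045 cmH2O; new PIP = 14.045 + (-2.428) = 11.617 cmH2O.

11.6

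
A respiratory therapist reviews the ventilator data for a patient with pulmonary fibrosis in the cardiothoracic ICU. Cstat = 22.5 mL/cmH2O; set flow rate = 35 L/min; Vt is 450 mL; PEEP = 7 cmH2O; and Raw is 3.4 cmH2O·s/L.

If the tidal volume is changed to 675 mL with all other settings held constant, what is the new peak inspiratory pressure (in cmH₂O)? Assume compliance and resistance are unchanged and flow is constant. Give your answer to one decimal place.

Flow: 35 L/min ÷ 60 = 0.5833 L/s.
PIP = Vt/C + R·V̇ + PEEP (constant-flow equation of motion).
Only the elastic term changes: ΔPIP = ΔVt / C = (675 − 450) / 22.5 = 10.0 cmH2O.
Original PIP = 450/22.5 + 3.4×0.5833 + 7 = 28.983 cmH2O; new PIP = 28.983 + (10.0) = 38.983 cmH2O.

39.0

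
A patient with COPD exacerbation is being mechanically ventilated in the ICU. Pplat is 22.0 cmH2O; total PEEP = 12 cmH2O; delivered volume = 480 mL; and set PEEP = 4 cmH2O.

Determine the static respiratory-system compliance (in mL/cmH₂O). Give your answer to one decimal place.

48.0

End-expiratory occlusion gives total PEEP = 12 cmH2O (intrinsic PEEP = 12 − 4 = 8). Use total PEEP for the elastic gradient.
Cstat = Vt / (Pplat − PEEPtotal) = 480 / (22.0 − 12) = 480 / 10.0 = 48.0 mL/cmH2O.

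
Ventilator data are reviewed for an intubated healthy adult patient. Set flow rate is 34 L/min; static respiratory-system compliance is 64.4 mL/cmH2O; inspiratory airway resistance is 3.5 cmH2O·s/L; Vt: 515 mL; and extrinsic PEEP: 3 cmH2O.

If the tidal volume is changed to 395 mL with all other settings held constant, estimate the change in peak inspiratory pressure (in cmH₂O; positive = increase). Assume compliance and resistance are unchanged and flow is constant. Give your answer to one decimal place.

PIP = Vt/C + R·V̇ + PEEP (constant-flow equation of motion).
Only the elastic term changes: ΔPIP = ΔVt / C = (395 − 515) / 64.4 = -1.863 cmH2O.

-1.9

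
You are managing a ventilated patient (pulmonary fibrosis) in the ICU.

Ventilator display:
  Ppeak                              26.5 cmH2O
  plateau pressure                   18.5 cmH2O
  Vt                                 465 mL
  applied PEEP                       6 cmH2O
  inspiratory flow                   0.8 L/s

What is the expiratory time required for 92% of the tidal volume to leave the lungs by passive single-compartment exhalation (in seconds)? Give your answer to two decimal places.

R = (PIP − Pplat)/V̇ = (26.5 − 18.5) / 0.8 = 8.0/0.8 = 10.0 cmH2O·s/L.
C = Vt/(Pplat − PEEP) = 465.0 / (18.5 − 6) = 465.0/12.5 = 37.2 mL/cmH2O.
τ = R × C = 10.0 × 0.0372 L/cmH2O = 0.372 s.
t = −τ·ln(1 − 0.92) = −0.372·ln(0.08) = 0.9396 s.

0.94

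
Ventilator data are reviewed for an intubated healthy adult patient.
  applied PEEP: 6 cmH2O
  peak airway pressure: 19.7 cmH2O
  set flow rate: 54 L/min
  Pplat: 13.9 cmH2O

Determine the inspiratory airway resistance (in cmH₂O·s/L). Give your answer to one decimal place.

Flow: 54 L/min ÷ 60 = 0.9 L/s.
Raw = (PIP − Pplat) / flow = (19.7 − 13.9) / 0.9 = 5.8 / 0.9 = 6.444 cmH2O·s/L.

6.4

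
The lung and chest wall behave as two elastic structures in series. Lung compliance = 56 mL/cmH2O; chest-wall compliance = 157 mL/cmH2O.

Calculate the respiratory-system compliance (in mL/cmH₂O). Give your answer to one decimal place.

41.3

Lung and chest wall are elastances in series: 1/Crs = 1/CL + 1/Ccw.
1/Crs = 1/56 + 1/157 = 0.02423.
Crs = 41.271 mL/cmH2O.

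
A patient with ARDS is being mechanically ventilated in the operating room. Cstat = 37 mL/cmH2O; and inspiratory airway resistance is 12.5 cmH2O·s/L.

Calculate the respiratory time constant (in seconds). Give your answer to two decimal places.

τ = R × C = 12.5 × 37 mL/cmH2O = 12.5 × 0.037 L/cmH2O = 0.4625 s.

0.46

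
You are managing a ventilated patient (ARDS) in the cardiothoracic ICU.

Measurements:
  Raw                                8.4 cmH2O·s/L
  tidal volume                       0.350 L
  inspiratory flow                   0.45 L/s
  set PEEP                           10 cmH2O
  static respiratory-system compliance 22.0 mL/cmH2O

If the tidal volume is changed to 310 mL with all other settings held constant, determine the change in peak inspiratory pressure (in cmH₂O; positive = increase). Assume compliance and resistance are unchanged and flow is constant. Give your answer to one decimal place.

-1.8

PIP = Vt/C + R·V̇ + PEEP (constant-flow equation of motion).
Only the elastic term changes: ΔPIP = ΔVt / C = (310 − 350) / 22.0 = -1.818 cmH2O.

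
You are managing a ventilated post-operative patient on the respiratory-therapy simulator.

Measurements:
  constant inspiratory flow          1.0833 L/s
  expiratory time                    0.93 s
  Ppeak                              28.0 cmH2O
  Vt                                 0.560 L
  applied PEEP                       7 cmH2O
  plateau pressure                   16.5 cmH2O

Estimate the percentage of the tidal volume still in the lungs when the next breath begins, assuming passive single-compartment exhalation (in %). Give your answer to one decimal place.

22.6

R = (PIP − Pplat)/V̇ = (28.0 − 16.5) / 1.0833 = 11.5/1.0833 = 10.616 cmH2O·s/L.
C = Vt/(Pplat − PEEP) = 560.0 / (16.5 − 7) = 560.0/9.5 = 58.947 mL/cmH2O.
τ = R × C = 10.616 × 0.05895 L/cmH2O = 0.6258 s.
Fraction remaining at end-expiration = e^(−Te/τ) = e^(−0.93/0.6258) = 0.2263 → 22.63%.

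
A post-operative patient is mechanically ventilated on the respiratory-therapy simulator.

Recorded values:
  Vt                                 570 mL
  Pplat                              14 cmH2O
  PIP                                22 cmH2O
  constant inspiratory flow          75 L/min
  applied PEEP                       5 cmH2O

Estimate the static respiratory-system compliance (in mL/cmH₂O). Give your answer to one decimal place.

Cstat = Vt / (Pplat − PEEP) = 570 / (14 − 5) = 570 / 9.0 = 63.333 mL/cmH2O.

63.3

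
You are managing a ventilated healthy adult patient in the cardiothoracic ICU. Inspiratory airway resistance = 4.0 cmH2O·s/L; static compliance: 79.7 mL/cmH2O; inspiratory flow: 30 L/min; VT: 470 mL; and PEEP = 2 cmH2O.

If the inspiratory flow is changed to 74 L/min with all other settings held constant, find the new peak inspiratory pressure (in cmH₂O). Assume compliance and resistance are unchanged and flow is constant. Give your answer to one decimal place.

Flow: 30 L/min ÷ 60 = 0.5 L/s.
New flow: 74 L/min ÷ 60 = 1.2333 L/s.
PIP = Vt/C + R·V̇ + PEEP (constant-flow equation of motion).
Only the resistive term changes: ΔPIP = R × ΔV̇ = 4.0 × (1.2333 − 0.5) = 4.0 × 0.7333 = 2.933 cmH2O.
Original PIP = 470/79.7 + 4.0×0.5 + 2 = 9.897 cmH2O; new PIP = 9.897 + (2.933) = 12.83 cmH2O.

12.8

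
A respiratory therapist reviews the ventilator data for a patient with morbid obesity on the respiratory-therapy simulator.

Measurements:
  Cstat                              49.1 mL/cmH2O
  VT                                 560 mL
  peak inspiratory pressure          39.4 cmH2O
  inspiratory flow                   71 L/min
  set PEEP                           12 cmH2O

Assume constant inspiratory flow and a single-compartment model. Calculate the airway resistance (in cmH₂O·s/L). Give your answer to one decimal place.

Flow: 71 L/min ÷ 60 = 1.1833 L/s.
Equation of motion (constant flow): PIP = Vt/C + R·V̇ + PEEP.
R·V̇ = PIP − Vt/C − PEEP = 39.4 − 560/49.1 − 12 = 39.4 − 11.405 − 12 = 15.995 cmH2O.
R = 15.995 / 1.1833 = 13.517 cmH2O·s/L.

13.5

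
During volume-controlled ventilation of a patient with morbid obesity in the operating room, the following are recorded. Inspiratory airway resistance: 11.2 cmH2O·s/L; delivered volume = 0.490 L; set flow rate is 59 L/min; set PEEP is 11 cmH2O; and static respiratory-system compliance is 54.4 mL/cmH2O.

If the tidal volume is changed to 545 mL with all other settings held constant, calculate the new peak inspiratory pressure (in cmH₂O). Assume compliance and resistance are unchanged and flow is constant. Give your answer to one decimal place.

Flow: 59 L/min ÷ 60 = 0.9833 L/s.
PIP = Vt/C + R·V̇ + PEEP (constant-flow equation of motion).
Only the elastic term changes: ΔPIP = ΔVt / C = (545 − 490) / 54.4 = 1.011 cmH2O.
Original PIP = 490/54.4 + 11.2×0.9833 + 11 = 31.02 cmH2O; new PIP = 31.02 + (1.011) = 32.031 cmH2O.

32.0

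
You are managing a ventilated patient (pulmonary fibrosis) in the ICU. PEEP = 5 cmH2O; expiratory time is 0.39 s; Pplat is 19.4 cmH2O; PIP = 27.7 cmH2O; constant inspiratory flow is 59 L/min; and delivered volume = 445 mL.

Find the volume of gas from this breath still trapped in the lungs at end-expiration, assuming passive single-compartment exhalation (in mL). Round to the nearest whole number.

Flow: 59 L/min ÷ 60 = 0.9833 L/s.
R = (PIP − Pplat)/V̇ = (27.7 − 19.4) / 0.9833 = 8.3/0.9833 = 8.441 cmH2O·s/L.
C = Vt/(Pplat − PEEP) = 445.0 / (19.4 − 5) = 445.0/14.4 = 30.903 mL/cmH2O.
τ = R × C = 8.441 × 0.0309 L/cmH2O = 0.2608 s.
Fraction remaining = e^(−Te/τ) = e^(−0.39/0.2608) = 0.2242.
Trapped volume = 445.0 × 0.2242 = 99.769 mL.

100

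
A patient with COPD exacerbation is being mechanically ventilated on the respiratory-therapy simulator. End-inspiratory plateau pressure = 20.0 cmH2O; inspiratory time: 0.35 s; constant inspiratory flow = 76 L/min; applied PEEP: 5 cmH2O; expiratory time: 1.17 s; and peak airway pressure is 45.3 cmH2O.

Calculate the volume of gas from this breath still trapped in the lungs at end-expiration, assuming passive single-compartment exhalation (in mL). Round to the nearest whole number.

61

Flow: 76 L/min ÷ 60 = 1.2667 L/s.
Vt = flow × Ti = 1.2667 L/s × 0.35 s × 1000 mL/L = 443.35 mL.
R = (PIP − Pplat)/V̇ = (45.3 − 20.0) / 1.2667 = 25.3/1.2667 = 19.973 cmH2O·s/L.
C = Vt/(Pplat − PEEP) = 443.35 / (20.0 − 5) = 443.35/15.0 = 29.557 mL/cmH2O.
τ = R × C = 19.973 × 0.02956 L/cmH2O = 0.5904 s.
Fraction remaining = e^(−Te/τ) = e^(−1.17/0.5904) = 0.1378.
Trapped volume = 443.35 × 0.1378 = 61.094 mL.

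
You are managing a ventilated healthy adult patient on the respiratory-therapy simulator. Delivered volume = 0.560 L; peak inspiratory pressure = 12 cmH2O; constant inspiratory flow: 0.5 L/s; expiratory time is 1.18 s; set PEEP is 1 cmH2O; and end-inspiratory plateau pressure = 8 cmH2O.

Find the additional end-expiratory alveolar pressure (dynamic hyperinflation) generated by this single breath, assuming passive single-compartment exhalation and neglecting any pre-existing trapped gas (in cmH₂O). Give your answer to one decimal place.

R = (PIP − Pplat)/V̇ = (12 − 8) / 0.5 = 4.0/0.5 = 8.0 cmH2O·s/L.
C = Vt/(Pplat − PEEP) = 560.0 / (8 − 1) = 560.0/7.0 = 80.0 mL/cmH2O.
τ = R × C = 8.0 × 0.08 L/cmH2O = 0.64 s.
Fraction remaining = e^(−Te/τ) = e^(−1.18/0.64) = 0.1582; trapped volume = 560.0 × 0.1582 = 88.592 mL.
Additional alveolar pressure from trapping ≈ V_trapped / C = 88.592 / 80.0 = 1.107 cmH2O.

1.1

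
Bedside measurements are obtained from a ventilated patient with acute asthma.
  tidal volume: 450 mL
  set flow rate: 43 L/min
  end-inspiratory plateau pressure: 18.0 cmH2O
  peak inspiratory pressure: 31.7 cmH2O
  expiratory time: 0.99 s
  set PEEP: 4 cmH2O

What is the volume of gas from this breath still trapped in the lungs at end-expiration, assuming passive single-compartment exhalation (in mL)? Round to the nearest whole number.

90

Flow: 43 L/min ÷ 60 = 0.7167 L/s.
R = (PIP − Pplat)/V̇ = (31.7 − 18.0) / 0.7167 = 13.7/0.7167 = 19.115 cmH2O·s/L.
C = Vt/(Pplat − PEEP) = 450.0 / (18.0 − 4) = 450.0/14.0 = 32.143 mL/cmH2O.
τ = R × C = 19.115 × 0.03214 L/cmH2O = 0.6144 s.
Fraction remaining = e^(−Te/τ) = e^(−0.99/0.6144) = 0.1996.
Trapped volume = 450.0 × 0.1996 = 89.82 mL.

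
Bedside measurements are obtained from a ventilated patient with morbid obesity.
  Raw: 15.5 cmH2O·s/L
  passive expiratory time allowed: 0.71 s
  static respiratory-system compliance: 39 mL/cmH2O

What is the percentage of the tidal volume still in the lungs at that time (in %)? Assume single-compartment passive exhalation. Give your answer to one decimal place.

τ = R × C = 15.5 × 39 mL/cmH2O = 15.5 × 0.039 L/cmH2O = 0.6045 s.
Passive exhalation: V(t)/V₀ = e^(−t/τ) = e^(−0.71/0.6045) = 0.309.
Fraction remaining = 0.309 → 30.9%.

30.9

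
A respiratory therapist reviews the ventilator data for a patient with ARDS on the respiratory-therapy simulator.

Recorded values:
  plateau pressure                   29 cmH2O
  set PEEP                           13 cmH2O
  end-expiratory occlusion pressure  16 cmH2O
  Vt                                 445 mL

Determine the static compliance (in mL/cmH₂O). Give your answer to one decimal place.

34.2

End-expiratory occlusion gives total PEEP = 16 cmH2O (intrinsic PEEP = 16 − 13 = 3). Use total PEEP for the elastic gradient.
Cstat = Vt / (Pplat − PEEPtotal) = 445 / (29 − 16) = 445 / 13.0 = 34.231 mL/cmH2O.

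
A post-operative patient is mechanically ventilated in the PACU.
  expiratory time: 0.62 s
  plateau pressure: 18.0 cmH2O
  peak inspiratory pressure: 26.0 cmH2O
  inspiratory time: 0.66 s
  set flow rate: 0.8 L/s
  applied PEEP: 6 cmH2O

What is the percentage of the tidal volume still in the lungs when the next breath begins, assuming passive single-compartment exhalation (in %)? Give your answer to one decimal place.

Vt = flow × Ti = 0.8 L/s × 0.66 s × 1000 mL/L = 528.0 mL.
R = (PIP − Pplat)/V̇ = (26.0 − 18.0) / 0.8 = 8.0/0.8 = 10.0 cmH2O·s/L.
C = Vt/(Pplat − PEEP) = 528.0 / (18.0 − 6) = 528.0/12.0 = 44.0 mL/cmH2O.
τ = R × C = 10.0 × 0.044 L/cmH2O = 0.44 s.
Fraction remaining at end-expiration = e^(−Te/τ) = e^(−0.62/0.44) = 0.2444 → 24.44%.

24.4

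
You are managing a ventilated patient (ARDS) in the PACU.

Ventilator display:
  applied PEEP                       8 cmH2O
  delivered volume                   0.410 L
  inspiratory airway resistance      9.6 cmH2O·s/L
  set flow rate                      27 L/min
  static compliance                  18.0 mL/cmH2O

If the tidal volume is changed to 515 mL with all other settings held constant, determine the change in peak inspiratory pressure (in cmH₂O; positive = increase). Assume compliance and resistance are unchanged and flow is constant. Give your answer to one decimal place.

5.8

PIP = Vt/C + R·V̇ + PEEP (constant-flow equation of motion).
Only the elastic term changes: ΔPIP = ΔVt / C = (515 − 410) / 18.0 = 5.833 cmH2O.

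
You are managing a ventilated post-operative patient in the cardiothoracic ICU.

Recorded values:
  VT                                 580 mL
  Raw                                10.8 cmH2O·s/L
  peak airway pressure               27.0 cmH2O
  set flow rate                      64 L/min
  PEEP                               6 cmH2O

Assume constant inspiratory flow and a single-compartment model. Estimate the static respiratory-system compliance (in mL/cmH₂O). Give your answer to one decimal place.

61.2

Flow: 64 L/min ÷ 60 = 1.0667 L/s.
Equation of motion (constant flow): PIP = Vt/C + R·V̇ + PEEP.
Vt/C = PIP − R·V̇ − PEEP = 27.0 − 10.8×1.0667 − 6 = 27.0 − 11.52 − 6 = 9.48 cmH2O.
C = Vt / 9.48 = 580 / 9.48 = 61.181 mL/cmH2O.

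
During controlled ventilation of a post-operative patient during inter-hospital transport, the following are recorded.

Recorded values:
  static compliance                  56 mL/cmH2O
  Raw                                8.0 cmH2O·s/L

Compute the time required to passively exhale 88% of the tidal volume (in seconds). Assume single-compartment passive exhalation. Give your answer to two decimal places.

0.95

τ = R × C = 8.0 × 56 mL/cmH2O = 8.0 × 0.056 L/cmH2O = 0.448 s.
Exhaled fraction f = 1 − e^(−t/τ) → t = −τ·ln(1 − f) = −0.448·ln(0.12) = 0.9499 s.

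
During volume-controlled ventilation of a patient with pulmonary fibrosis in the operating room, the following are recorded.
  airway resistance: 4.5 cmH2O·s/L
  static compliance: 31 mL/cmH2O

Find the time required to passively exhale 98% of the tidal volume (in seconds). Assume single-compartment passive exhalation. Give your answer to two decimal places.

0.55

τ = R × C = 4.5 × 31 mL/cmH2O = 4.5 × 0.031 L/cmH2O = 0.1395 s.
Exhaled fraction f = 1 − e^(−t/τ) → t = −τ·ln(1 − f) = −0.1395·ln(0.02) = 0.5457 s.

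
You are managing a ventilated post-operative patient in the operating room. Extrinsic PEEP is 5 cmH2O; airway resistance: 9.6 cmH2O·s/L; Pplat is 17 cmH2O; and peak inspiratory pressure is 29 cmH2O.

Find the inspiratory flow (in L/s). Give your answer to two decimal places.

flow = (PIP − Pplat) / Raw = 12.0 / 9.6 = 1.25 L/s.

1.25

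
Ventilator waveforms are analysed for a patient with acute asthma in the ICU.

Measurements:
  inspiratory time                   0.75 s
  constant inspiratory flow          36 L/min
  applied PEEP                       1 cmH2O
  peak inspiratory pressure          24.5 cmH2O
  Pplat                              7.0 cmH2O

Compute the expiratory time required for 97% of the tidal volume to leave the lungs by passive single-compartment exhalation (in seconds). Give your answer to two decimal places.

7.67

Flow: 36 L/min ÷ 60 = 0.6 L/s.
Vt = flow × Ti = 0.6 L/s × 0.75 s × 1000 mL/L = 450.0 mL.
R = (PIP − Pplat)/V̇ = (24.5 − 7.0) / 0.6 = 17.5/0.6 = 29.167 cmH2O·s/L.
C = Vt/(Pplat − PEEP) = 450.0 / (7.0 − 1) = 450.0/6.0 = 75.0 mL/cmH2O.
τ = R × C = 29.167 × 0.075 L/cmH2O = 2.188 s.
t = −τ·ln(1 − 0.97) = −2.188·ln(0.03) = 7.672 s.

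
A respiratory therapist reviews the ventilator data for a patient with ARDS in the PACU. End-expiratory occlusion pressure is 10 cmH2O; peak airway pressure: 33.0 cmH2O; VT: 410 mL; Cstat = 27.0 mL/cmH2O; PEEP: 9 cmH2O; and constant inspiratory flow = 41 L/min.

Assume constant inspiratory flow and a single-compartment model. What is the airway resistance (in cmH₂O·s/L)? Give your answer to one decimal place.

Flow: 41 L/min ÷ 60 = 0.6833 L/s.
Total PEEP = 10 cmH2O (set 9 + intrinsic 1); this is the baseline alveolar pressure.
Equation of motion (constant flow): PIP = Vt/C + R·V̇ + PEEP.
R·V̇ = PIP − Vt/C − PEEP = 33.0 − 410/27.0 − 10 = 33.0 − 15.185 − 10 = 7.815 cmH2O.
R = 7.815 / 0.6833 = 11.437 cmH2O·s/L.

11.4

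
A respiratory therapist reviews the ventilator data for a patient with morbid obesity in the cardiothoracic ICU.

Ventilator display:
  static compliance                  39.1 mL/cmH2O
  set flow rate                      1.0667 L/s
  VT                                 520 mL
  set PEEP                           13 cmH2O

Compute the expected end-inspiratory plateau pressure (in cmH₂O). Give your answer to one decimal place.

26.3

Pplat = PEEP + Vt / Cstat = 13 + 520 / 39.1 = 13 + 13.299 = 26.299 cmH2O.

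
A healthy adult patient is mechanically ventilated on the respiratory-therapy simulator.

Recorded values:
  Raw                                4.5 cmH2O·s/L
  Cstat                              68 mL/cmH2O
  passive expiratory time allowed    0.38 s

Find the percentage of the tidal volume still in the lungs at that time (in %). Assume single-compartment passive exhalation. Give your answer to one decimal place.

τ = R × C = 4.5 × 68 mL/cmH2O = 4.5 × 0.068 L/cmH2O = 0.306 s.
Passive exhalation: V(t)/V₀ = e^(−t/τ) = e^(−0.38/0.306) = 0.2889.
Fraction remaining = 0.2889 → 28.89%.

28.9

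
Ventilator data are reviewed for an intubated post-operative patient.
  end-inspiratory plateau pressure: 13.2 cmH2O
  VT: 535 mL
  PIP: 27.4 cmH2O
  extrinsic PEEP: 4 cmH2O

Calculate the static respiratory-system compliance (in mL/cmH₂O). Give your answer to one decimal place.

Cstat = Vt / (Pplat − PEEP) = 535 / (13.2 − 4) = 535 / 9.2 = 58.152 mL/cmH2O.

58.2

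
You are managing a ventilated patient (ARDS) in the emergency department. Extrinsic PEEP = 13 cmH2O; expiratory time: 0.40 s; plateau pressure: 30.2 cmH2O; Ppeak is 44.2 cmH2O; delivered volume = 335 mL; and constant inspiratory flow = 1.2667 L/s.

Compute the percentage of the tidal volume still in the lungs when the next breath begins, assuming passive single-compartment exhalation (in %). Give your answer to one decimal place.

R = (PIP − Pplat)/V̇ = (44.2 − 30.2) / 1.2667 = 14.0/1.2667 = 11.052 cmH2O·s/L.
C = Vt/(Pplat − PEEP) = 335.0 / (30.2 − 13) = 335.0/17.2 = 19.477 mL/cmH2O.
τ = R × C = 11.052 × 0.01948 L/cmH2O = 0.2153 s.
Fraction remaining at end-expiration = e^(−Te/τ) = e^(−0.40/0.2153) = 0.156 → 15.6%.

15.6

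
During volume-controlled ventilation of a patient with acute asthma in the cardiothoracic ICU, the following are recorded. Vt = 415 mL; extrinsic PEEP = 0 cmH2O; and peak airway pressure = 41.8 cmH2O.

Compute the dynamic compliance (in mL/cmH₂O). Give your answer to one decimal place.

Dynamic compliance = Vt / (PIP − PEEP) = 415 / (41.8 − 0) = 415 / 41.8 = 9.928 mL/cmH2O.

9.9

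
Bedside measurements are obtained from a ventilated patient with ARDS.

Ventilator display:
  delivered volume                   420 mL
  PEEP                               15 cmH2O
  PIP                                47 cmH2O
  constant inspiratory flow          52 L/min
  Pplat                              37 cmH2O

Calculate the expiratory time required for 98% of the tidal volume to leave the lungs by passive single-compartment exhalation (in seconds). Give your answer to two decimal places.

Flow: 52 L/min ÷ 60 = 0.8667 L/s.
R = (PIP − Pplat)/V̇ = (47 − 37) / 0.8667 = 10.0/0.8667 = 11.538 cmH2O·s/L.
C = Vt/(Pplat − PEEP) = 420.0 / (37 − 15) = 420.0/22.0 = 19.091 mL/cmH2O.
τ = R × C = 11.538 × 0.01909 L/cmH2O = 0.2203 s.
t = −τ·ln(1 − 0.98) = −0.2203·ln(0.02) = 0.8618 s.

0.86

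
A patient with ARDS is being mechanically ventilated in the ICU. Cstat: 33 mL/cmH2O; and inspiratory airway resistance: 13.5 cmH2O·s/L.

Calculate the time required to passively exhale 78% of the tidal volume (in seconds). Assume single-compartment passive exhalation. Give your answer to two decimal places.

τ = R × C = 13.5 × 33 mL/cmH2O = 13.5 × 0.033 L/cmH2O = 0.4455 s.
Exhaled fraction f = 1 − e^(−t/τ) → t = −τ·ln(1 − f) = −0.4455·ln(0.22) = 0.6745 s.

0.67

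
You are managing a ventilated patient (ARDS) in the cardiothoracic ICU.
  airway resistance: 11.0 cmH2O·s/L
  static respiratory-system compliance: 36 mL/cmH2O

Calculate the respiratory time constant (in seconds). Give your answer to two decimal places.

τ = R × C = 11.0 × 36 mL/cmH2O = 11.0 × 0.036 L/cmH2O = 0.396 s.

0.40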